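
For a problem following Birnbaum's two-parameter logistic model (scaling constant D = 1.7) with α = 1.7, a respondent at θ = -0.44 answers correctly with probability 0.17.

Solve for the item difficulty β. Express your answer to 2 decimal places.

0.11

P(θ) = 1 / (1 + exp(−D·α(θ − β)))
logit(0.17) = ln(0.17/0.83) = -1.5856
β = θ − logit/(1.7·α) = -0.44 − (-1.5856)/2.8900 = 0.1087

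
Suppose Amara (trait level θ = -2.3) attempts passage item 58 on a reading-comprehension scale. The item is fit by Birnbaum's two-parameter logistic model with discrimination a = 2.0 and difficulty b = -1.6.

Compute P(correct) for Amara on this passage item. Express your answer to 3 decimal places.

0.198

P(θ) = 1 / (1 + exp(−a(θ − b)))
Exponent: 2.0 × (-2.3 − (-1.6)) = -1.4000
1/(1 + e^{1.4000}) = 0.1978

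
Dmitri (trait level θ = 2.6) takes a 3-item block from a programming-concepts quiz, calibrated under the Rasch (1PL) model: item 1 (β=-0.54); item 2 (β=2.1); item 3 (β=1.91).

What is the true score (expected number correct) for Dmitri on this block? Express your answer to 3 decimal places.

P(θ) = 1 / (1 + exp(−(θ − β)))
P_1 = 1/(1+e^{-3.1400}) = 0.9585
P_2 = 1/(1+e^{-0.5000}) = 0.6225
P_3 = 1/(1+e^{-0.6900}) = 0.6660
E[score] = 0.9585 + 0.6225 + 0.6660 = 2.2469

2.247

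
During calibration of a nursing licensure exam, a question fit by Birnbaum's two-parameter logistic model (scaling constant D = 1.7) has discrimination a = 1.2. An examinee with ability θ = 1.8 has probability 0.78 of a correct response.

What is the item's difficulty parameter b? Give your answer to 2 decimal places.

P(θ) = 1 / (1 + exp(−D·a(θ − b)))
logit(0.78) = ln(0.78/0.22) = 1.2657
b = θ − logit/(1.7·a) = 1.8 − 1.2657/2.0400 = 1.1796

1.18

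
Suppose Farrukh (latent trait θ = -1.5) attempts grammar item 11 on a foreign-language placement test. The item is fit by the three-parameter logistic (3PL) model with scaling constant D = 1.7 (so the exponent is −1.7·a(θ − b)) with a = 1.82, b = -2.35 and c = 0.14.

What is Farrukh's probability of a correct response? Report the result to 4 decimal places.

0.9422

P(θ) = c + (1 − c) · 1 / (1 + exp(−D·a(θ − b)))
Exponent: 1.7 × 1.82 × (-1.5 − (-2.35)) = 2.6299
1/(1 + e^{-2.6299}) = 0.9328
P = 0.14 + 0.86 × 0.9328 = 0.9422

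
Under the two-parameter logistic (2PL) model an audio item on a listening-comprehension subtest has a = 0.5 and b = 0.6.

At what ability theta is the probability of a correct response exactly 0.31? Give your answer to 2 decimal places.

-1.00

P(theta) = 1 / (1 + exp(−a(theta − b)))
logit = ln(0.3100/0.6900) = -0.8001
theta = b + logit/(a) = 0.6 + (-0.8001)/0.5000 = -1.0002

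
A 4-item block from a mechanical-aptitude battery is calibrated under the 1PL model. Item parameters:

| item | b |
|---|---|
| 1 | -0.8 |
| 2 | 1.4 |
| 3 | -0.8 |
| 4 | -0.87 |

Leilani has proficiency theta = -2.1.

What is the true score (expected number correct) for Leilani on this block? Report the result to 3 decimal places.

P(theta) = 1 / (1 + exp(−(theta − b)))
P_1 = 1/(1+e^{1.3000}) = 0.2142
P_2 = 1/(1+e^{3.5000}) = 0.0293
P_3 = 1/(1+e^{1.3000}) = 0.2142
P_4 = 1/(1+e^{1.2300}) = 0.2262
E[score] = 0.2142 + 0.0293 + 0.2142 + 0.2262 = 0.6838

0.684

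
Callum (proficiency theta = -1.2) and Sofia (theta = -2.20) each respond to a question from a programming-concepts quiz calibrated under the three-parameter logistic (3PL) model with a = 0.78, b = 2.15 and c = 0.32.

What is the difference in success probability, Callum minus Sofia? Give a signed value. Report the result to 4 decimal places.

P(theta) = c + (1 − c) · 1 / (1 + exp(−a(theta − b)))
P(Callum) = 0.3664  [exponent -2.6130]
P(Sofia) = 0.3421  [exponent -3.3930]
Difference = 0.3664 − 0.3421 = 0.0243

0.0243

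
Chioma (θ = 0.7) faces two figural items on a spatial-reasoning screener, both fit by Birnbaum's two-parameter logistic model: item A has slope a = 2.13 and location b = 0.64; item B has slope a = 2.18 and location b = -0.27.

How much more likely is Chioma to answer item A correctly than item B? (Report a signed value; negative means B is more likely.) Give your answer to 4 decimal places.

P(θ) = 1 / (1 + exp(−a(θ − b)))
P_A = 0.5319
P_B = 0.8923
P_A − P_B = -0.3604

-0.3604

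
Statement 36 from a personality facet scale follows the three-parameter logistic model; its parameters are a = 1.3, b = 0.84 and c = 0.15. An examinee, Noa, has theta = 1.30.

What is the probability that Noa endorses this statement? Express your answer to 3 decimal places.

P(theta) = c + (1 − c) · 1 / (1 + exp(−a(theta − b)))
Exponent: 1.3 × (1.30 − 0.84) = 0.5980
1/(1 + e^{-0.5980}) = 0.6452
P = 0.15 + 0.85 × 0.6452 = 0.6984

0.698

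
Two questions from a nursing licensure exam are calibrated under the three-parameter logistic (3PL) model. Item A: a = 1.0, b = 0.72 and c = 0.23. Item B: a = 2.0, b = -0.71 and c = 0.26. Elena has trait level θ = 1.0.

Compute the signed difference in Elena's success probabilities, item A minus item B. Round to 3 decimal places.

-0.308

P(θ) = c + (1 − c) · 1 / (1 + exp(−a(θ − b)))
P_A = 0.6686
P_B = 0.9766
P_A − P_B = -0.3080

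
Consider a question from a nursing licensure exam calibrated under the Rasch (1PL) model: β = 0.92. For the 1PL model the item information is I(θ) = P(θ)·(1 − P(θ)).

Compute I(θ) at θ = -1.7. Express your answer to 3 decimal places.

P = 1/(1+e^{2.6200}) = 0.0679
P(1−P) = 0.0679 × 0.9321 = 0.0633
I = P(1−P) = 0.06326

0.063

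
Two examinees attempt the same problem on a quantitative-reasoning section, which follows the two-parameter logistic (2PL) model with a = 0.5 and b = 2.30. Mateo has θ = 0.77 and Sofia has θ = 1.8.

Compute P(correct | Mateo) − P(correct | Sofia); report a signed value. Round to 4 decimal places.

P(θ) = 1 / (1 + exp(−a(θ − b)))
P(Mateo) = 0.3176  [exponent -0.7650]
P(Sofia) = 0.4378  [exponent -0.2500]
Difference = 0.3176 − 0.4378 = -0.1203

-0.1203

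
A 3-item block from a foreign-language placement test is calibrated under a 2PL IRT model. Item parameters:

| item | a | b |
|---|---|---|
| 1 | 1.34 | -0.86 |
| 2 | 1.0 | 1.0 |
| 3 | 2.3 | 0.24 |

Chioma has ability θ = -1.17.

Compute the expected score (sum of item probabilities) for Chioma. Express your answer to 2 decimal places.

P(θ) = 1 / (1 + exp(−a(θ − b)))
P_1 = 1/(1+e^{0.4154}) = 0.3976
P_2 = 1/(1+e^{2.1700}) = 0.1025
P_3 = 1/(1+e^{3.2430}) = 0.0376
E[score] = 0.3976 + 0.1025 + 0.0376 = 0.5377

0.54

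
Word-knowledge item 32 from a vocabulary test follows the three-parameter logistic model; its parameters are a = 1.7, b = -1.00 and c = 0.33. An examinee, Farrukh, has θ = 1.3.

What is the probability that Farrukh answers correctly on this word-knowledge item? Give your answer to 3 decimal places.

0.987

P(θ) = c + (1 − c) · 1 / (1 + exp(−a(θ − b)))
Exponent: 1.7 × (1.3 − (-1.00)) = 3.9100
1/(1 + e^{-3.9100}) = 0.9804
P = 0.33 + 0.67 × 0.9804 = 0.9868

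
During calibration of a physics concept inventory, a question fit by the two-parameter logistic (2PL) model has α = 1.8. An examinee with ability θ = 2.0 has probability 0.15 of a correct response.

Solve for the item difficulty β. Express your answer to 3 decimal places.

P(θ) = 1 / (1 + exp(−α(θ − β)))
logit(0.15) = ln(0.15/0.85) = -1.7346
β = θ − logit/(α) = 2.0 − (-1.7346)/1.8000 = 2.9637

2.964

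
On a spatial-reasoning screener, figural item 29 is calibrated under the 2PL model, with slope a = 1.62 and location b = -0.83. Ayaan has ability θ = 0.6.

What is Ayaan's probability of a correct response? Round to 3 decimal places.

0.910

P(θ) = 1 / (1 + exp(−a(θ − b)))
Exponent: 1.62 × (0.6 − (-0.83)) = 2.3166
1/(1 + e^{-2.3166}) = 0.9102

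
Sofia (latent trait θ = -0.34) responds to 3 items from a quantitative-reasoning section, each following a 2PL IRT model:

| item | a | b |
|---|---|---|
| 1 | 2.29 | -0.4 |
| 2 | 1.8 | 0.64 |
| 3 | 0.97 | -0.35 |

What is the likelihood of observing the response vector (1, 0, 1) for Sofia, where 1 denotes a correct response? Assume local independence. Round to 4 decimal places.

P(θ) = 1 / (1 + exp(−a(θ − b)))
P_1 = 1/(1+e^{-0.1374}) = 0.5343
P_2 = 1/(1+e^{1.7640}) = 0.1463
P_3 = 1/(1+e^{-0.0097}) = 0.5024
L = P_1 × (1−P_2) × P_3 = 0.5343 × 0.8537 × 0.5024 = 0.22917

0.2292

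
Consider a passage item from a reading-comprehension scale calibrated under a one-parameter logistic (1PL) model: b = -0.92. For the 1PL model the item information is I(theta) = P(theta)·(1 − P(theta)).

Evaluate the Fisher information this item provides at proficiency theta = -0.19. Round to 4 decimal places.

P = 1/(1+e^{-0.7300}) = 0.6748
P(1−P) = 0.6748 × 0.3252 = 0.2194
I = P(1−P) = 0.21944

0.2194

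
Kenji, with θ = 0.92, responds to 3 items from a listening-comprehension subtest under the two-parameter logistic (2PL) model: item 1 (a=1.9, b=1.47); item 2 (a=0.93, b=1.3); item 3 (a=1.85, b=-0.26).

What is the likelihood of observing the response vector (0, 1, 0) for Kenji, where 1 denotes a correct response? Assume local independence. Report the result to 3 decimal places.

P(θ) = 1 / (1 + exp(−a(θ − b)))
P_1 = 1/(1+e^{1.0450}) = 0.2602
P_2 = 1/(1+e^{0.3534}) = 0.4126
P_3 = 1/(1+e^{-2.1830}) = 0.8987
L = (1−P_1) × P_2 × (1−P_3) = 0.7398 × 0.4126 × 0.1013 = 0.03091

0.031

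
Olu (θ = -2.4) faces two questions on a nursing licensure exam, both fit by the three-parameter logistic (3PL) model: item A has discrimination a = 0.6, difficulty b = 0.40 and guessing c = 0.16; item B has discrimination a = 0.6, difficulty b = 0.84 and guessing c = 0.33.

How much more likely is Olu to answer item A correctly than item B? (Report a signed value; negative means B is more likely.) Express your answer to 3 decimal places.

-0.122

P(θ) = c + (1 − c) · 1 / (1 + exp(−a(θ − b)))
P_A = 0.2920
P_B = 0.4139
P_A − P_B = -0.1219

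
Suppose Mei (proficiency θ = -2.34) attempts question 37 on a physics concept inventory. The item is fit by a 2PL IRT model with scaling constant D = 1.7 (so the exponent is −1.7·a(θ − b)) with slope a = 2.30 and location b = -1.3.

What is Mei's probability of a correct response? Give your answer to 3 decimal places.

P(θ) = 1 / (1 + exp(−D·a(θ − b)))
Exponent: 1.7 × 2.30 × (-2.34 − (-1.3)) = -4.0664
1/(1 + e^{4.0664}) = 0.0169
P = 0.0169

0.017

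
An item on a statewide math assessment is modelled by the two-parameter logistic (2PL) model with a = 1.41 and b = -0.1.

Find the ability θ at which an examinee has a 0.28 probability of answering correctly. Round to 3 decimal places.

P(θ) = 1 / (1 + exp(−a(θ − b)))
logit = ln(0.2800/0.7200) = -0.9445
θ = b + logit/(a) = -0.1 + (-0.9445)/1.4100 = -0.7698

-0.770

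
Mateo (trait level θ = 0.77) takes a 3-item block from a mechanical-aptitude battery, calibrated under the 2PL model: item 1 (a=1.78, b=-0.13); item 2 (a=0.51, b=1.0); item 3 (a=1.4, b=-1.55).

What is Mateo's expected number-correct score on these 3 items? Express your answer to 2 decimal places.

2.27

P(θ) = 1 / (1 + exp(−a(θ − b)))
P_1 = 1/(1+e^{-1.6020}) = 0.8323
P_2 = 1/(1+e^{0.1173}) = 0.4707
P_3 = 1/(1+e^{-3.2480}) = 0.9626
E[score] = 0.8323 + 0.4707 + 0.9626 = 2.2656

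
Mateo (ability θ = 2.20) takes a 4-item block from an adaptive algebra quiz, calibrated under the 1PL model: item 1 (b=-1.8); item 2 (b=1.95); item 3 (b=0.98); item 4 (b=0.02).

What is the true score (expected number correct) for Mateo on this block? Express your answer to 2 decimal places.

P(θ) = 1 / (1 + exp(−(θ − b)))
P_1 = 1/(1+e^{-4.0000}) = 0.9820
P_2 = 1/(1+e^{-0.2500}) = 0.5622
P_3 = 1/(1+e^{-1.2200}) = 0.7721
P_4 = 1/(1+e^{-2.1800}) = 0.8984
E[score] = 0.9820 + 0.5622 + 0.7721 + 0.8984 = 3.2147

3.21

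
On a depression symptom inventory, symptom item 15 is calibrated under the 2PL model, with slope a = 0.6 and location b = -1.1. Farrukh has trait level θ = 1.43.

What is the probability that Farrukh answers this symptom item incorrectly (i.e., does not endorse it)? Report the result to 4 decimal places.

0.1798

P(θ) = 1 / (1 + exp(−a(θ − b)))
Exponent: 0.6 × (1.43 − (-1.1)) = 1.5180
1/(1 + e^{-1.5180}) = 0.8202
P(incorrect) = 1 − 0.8202 = 0.1798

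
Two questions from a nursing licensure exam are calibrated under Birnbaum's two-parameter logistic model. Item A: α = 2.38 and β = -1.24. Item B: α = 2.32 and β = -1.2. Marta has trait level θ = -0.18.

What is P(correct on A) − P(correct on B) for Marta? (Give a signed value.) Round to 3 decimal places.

P(θ) = 1 / (1 + exp(−α(θ − β)))
P_A = 0.9257
P_B = 0.9142
P_A − P_B = 0.0115

0.011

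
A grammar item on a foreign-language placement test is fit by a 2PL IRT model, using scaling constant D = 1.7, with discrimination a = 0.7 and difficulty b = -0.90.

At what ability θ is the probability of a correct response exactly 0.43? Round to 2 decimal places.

-1.14

P(θ) = 1 / (1 + exp(−D·a(θ − b)))
logit = ln(0.4300/0.5700) = -0.2819
θ = b + logit/(1.7·a) = -0.90 + (-0.2819)/1.1900 = -1.1368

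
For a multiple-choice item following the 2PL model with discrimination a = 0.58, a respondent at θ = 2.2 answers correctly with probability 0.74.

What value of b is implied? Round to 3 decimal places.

P(θ) = 1 / (1 + exp(−a(θ − b)))
logit(0.74) = ln(0.74/0.26) = 1.0460
b = θ − logit/(a) = 2.2 − 1.0460/0.5800 = 0.3966

0.397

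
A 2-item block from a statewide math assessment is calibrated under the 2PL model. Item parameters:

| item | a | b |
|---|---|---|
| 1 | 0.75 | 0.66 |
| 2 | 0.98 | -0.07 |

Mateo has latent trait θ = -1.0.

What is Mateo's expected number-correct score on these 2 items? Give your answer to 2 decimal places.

P(θ) = 1 / (1 + exp(−a(θ − b)))
P_1 = 1/(1+e^{1.2450}) = 0.2236
P_2 = 1/(1+e^{0.9114}) = 0.2867
E[score] = 0.2236 + 0.2867 = 0.5103

0.51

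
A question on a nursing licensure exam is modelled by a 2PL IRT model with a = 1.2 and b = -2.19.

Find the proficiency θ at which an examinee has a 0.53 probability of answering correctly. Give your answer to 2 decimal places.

P(θ) = 1 / (1 + exp(−a(θ − b)))
logit = ln(0.5300/0.4700) = 0.1201
θ = b + logit/(a) = -2.19 + 0.1201/1.2000 = -2.0899

-2.09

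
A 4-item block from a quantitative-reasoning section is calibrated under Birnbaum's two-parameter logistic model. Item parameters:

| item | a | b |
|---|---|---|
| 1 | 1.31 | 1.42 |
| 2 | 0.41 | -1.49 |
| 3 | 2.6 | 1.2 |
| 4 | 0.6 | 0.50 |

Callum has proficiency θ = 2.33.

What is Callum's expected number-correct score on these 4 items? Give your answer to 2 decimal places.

3.29

P(θ) = 1 / (1 + exp(−a(θ − b)))
P_1 = 1/(1+e^{-1.1921}) = 0.7671
P_2 = 1/(1+e^{-1.5662}) = 0.8272
P_3 = 1/(1+e^{-2.9380}) = 0.9497
P_4 = 1/(1+e^{-1.0980}) = 0.7499
E[score] = 0.7671 + 0.8272 + 0.9497 + 0.7499 = 3.2939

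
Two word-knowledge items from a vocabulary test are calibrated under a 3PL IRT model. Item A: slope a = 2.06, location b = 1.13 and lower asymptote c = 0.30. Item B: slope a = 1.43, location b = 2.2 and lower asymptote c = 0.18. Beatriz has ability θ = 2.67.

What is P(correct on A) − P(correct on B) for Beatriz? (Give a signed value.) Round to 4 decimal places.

0.2490

P(θ) = c + (1 − c) · 1 / (1 + exp(−a(θ − b)))
P_A = 0.9718
P_B = 0.7228
P_A − P_B = 0.2490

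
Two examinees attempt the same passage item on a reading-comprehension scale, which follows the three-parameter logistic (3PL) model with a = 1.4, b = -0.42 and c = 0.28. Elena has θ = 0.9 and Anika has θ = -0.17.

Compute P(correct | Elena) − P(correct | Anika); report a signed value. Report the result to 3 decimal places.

0.200

P(θ) = c + (1 − c) · 1 / (1 + exp(−a(θ − b)))
P(Elena) = 0.9020  [exponent 1.8480]
P(Anika) = 0.7024  [exponent 0.3500]
Difference = 0.9020 − 0.7024 = 0.1996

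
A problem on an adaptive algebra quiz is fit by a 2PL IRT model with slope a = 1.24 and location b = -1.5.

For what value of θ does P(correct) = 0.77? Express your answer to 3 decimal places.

-0.526

P(θ) = 1 / (1 + exp(−a(θ − b)))
logit = ln(0.7700/0.2300) = 1.2083
θ = b + logit/(a) = -1.5 + 1.2083/1.2400 = -0.5256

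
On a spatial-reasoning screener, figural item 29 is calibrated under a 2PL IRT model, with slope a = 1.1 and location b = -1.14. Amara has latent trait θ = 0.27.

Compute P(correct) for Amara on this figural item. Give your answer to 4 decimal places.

0.8251

P(θ) = 1 / (1 + exp(−a(θ − b)))
Exponent: 1.1 × (0.27 − (-1.14)) = 1.5510
1/(1 + e^{-1.5510}) = 0.8251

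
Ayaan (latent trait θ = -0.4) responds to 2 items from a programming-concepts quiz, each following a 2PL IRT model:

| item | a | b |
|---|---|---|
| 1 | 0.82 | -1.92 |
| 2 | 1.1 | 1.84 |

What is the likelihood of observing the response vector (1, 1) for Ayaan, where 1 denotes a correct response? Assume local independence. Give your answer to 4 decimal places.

0.0609

P(θ) = 1 / (1 + exp(−a(θ − b)))
P_1 = 1/(1+e^{-1.2464}) = 0.7767
P_2 = 1/(1+e^{2.4640}) = 0.0784
L = P_1 × P_2 = 0.7767 × 0.0784 = 0.06091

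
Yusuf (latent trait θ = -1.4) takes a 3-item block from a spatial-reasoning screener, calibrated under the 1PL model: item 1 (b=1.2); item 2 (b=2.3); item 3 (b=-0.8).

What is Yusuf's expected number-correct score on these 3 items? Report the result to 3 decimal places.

0.448

P(θ) = 1 / (1 + exp(−(θ − b)))
P_1 = 1/(1+e^{2.6000}) = 0.0691
P_2 = 1/(1+e^{3.7000}) = 0.0241
P_3 = 1/(1+e^{0.6000}) = 0.3543
E[score] = 0.0691 + 0.0241 + 0.3543 = 0.4476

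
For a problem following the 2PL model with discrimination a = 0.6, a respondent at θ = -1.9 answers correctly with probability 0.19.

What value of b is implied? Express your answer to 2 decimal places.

0.52

P(θ) = 1 / (1 + exp(−a(θ − b)))
logit(0.19) = ln(0.19/0.81) = -1.4500
b = θ − logit/(a) = -1.9 − (-1.4500)/0.6000 = 0.5167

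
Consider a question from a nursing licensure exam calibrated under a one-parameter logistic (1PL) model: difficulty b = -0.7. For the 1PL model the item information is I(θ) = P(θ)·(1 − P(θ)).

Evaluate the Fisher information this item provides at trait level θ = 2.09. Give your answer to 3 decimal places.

P = 1/(1+e^{-2.7900}) = 0.9421
P(1−P) = 0.9421 × 0.0579 = 0.0545
I = P(1−P) = 0.05452

0.055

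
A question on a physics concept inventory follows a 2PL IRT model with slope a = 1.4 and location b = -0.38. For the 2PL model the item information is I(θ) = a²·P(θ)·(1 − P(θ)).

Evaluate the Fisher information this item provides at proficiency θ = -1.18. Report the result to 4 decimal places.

P = 1/(1+e^{1.1200}) = 0.2460
P(1−P) = 0.2460 × 0.7540 = 0.1855
I = a² × P(1−P) = 1.4² × 0.1855 = 0.36356

0.3636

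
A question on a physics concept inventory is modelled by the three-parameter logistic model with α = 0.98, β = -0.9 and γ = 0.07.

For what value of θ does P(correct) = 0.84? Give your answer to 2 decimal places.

0.70

P(θ) = γ + (1 − γ) · 1 / (1 + exp(−α(θ − β)))
Remove guessing floor: (0.84 − 0.07)/(1 − 0.07) = 0.8280
logit = ln(0.8280/0.1720) = 1.5712
θ = β + logit/(α) = -0.9 + 1.5712/0.9800 = 0.7033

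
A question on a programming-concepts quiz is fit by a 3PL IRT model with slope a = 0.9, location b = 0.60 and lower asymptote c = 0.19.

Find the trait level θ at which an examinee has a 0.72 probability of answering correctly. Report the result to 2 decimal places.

P(θ) = c + (1 − c) · 1 / (1 + exp(−a(θ − b)))
Remove guessing floor: (0.72 − 0.19)/(1 − 0.19) = 0.6543
logit = ln(0.6543/0.3457) = 0.6381
θ = b + logit/(a) = 0.60 + 0.6381/0.9000 = 1.3090

1.31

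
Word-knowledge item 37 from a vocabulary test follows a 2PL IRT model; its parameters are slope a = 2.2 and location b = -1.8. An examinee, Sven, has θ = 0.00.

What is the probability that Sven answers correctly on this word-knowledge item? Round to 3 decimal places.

P(θ) = 1 / (1 + exp(−a(θ − b)))
Exponent: 2.2 × (0.00 − (-1.8)) = 3.9600
1/(1 + e^{-3.9600}) = 0.9813

0.981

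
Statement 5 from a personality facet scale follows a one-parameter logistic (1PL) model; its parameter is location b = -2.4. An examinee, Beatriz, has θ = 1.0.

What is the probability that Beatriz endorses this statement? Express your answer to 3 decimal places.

P(θ) = 1 / (1 + exp(−(θ − b)))
Exponent: (1.0 − (-2.4)) = 3.4000
1/(1 + e^{-3.4000}) = 0.9677
P = 0.9677

0.968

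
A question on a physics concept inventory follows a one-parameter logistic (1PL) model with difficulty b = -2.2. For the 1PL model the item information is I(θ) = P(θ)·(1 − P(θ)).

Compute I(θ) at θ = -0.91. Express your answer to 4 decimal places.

P = 1/(1+e^{-1.2900}) = 0.7841
P(1−P) = 0.7841 × 0.2159 = 0.1693
I = P(1−P) = 0.16926

0.1693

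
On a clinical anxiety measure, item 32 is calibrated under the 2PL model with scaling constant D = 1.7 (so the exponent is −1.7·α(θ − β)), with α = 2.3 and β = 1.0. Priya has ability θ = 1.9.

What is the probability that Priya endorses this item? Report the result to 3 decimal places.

P(θ) = 1 / (1 + exp(−D·α(θ − β)))
Exponent: 1.7 × 2.3 × (1.9 − 1.0) = 3.5190
1/(1 + e^{-3.5190}) = 0.9712
P = 0.9712

0.971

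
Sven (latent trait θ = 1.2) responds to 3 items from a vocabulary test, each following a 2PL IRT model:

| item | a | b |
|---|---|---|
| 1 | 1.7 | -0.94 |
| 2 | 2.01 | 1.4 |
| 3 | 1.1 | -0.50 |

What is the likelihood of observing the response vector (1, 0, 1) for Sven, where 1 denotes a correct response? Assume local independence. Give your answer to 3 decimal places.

P(θ) = 1 / (1 + exp(−a(θ − b)))
P_1 = 1/(1+e^{-3.6380}) = 0.9744
P_2 = 1/(1+e^{0.4020}) = 0.4008
P_3 = 1/(1+e^{-1.8700}) = 0.8665
L = P_1 × (1−P_2) × P_3 = 0.9744 × 0.5992 × 0.8665 = 0.50585

0.506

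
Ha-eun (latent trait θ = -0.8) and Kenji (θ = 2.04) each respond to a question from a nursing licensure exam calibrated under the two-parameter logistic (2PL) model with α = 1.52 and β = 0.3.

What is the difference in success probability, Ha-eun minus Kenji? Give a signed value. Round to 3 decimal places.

P(θ) = 1 / (1 + exp(−α(θ − β)))
P(Ha-eun) = 0.1582  [exponent -1.6720]
P(Kenji) = 0.9337  [exponent 2.6448]
Difference = 0.1582 − 0.9337 = -0.7755

-0.776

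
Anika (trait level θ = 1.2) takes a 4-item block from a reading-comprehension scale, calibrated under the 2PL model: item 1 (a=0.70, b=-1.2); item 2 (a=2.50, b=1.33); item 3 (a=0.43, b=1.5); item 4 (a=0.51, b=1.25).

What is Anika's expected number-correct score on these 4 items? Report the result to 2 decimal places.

P(θ) = 1 / (1 + exp(−a(θ − b)))
P_1 = 1/(1+e^{-1.6800}) = 0.8429
P_2 = 1/(1+e^{0.3250}) = 0.4195
P_3 = 1/(1+e^{0.1290}) = 0.4678
P_4 = 1/(1+e^{0.0255}) = 0.4936
E[score] = 0.8429 + 0.4195 + 0.4678 + 0.4936 = 2.2238

2.22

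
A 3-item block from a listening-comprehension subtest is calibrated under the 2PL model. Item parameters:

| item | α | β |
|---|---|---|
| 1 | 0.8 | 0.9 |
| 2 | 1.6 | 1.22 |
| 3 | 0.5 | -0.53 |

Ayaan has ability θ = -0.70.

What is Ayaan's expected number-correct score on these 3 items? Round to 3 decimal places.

0.741

P(θ) = 1 / (1 + exp(−α(θ − β)))
P_1 = 1/(1+e^{1.2800}) = 0.2176
P_2 = 1/(1+e^{3.0720}) = 0.0443
P_3 = 1/(1+e^{0.0850}) = 0.4788
E[score] = 0.2176 + 0.0443 + 0.4788 = 0.7406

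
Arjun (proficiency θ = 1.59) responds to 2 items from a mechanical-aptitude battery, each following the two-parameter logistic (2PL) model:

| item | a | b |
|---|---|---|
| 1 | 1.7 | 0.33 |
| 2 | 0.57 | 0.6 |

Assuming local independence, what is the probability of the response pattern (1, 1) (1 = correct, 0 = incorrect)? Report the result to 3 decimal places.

0.570

P(θ) = 1 / (1 + exp(−a(θ − b)))
P_1 = 1/(1+e^{-2.1420}) = 0.8949
P_2 = 1/(1+e^{-0.5643}) = 0.6374
L = P_1 × P_2 = 0.8949 × 0.6374 = 0.57046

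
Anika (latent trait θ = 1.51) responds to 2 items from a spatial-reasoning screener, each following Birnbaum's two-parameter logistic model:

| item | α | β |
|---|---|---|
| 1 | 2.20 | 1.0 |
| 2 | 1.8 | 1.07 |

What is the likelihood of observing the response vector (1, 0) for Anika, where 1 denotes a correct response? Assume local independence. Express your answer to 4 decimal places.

0.2352

P(θ) = 1 / (1 + exp(−α(θ − β)))
P_1 = 1/(1+e^{-1.1220}) = 0.7544
P_2 = 1/(1+e^{-0.7920}) = 0.6883
L = P_1 × (1−P_2) = 0.7544 × 0.3117 = 0.23516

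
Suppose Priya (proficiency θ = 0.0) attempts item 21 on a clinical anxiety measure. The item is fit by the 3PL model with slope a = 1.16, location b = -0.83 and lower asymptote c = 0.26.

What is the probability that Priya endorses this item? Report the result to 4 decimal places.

0.7955

P(θ) = c + (1 − c) · 1 / (1 + exp(−a(θ − b)))
Exponent: 1.16 × (0.0 − (-0.83)) = 0.9628
1/(1 + e^{-0.9628}) = 0.7237
P = 0.26 + 0.74 × 0.7237 = 0.7955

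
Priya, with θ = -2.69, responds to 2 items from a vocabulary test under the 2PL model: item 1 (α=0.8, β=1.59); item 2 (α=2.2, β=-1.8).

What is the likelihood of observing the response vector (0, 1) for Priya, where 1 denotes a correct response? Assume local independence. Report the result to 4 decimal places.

P(θ) = 1 / (1 + exp(−α(θ − β)))
P_1 = 1/(1+e^{3.4240}) = 0.0316
P_2 = 1/(1+e^{1.9580}) = 0.1237
L = (1−P_1) × P_2 = 0.9684 × 0.1237 = 0.11978

0.1198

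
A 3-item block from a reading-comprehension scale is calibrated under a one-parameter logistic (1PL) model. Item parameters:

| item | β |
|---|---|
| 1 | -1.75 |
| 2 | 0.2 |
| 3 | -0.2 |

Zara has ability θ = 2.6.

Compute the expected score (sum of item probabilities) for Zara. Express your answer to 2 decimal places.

P(θ) = 1 / (1 + exp(−(θ − β)))
P_1 = 1/(1+e^{-4.3500}) = 0.9873
P_2 = 1/(1+e^{-2.4000}) = 0.9168
P_3 = 1/(1+e^{-2.8000}) = 0.9427
E[score] = 0.9873 + 0.9168 + 0.9427 = 2.8468

2.85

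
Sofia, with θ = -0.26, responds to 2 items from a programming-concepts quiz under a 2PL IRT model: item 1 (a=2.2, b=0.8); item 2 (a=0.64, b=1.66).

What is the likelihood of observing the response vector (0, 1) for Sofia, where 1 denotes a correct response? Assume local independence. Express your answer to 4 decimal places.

P(θ) = 1 / (1 + exp(−a(θ − b)))
P_1 = 1/(1+e^{2.3320}) = 0.0885
P_2 = 1/(1+e^{1.2288}) = 0.2264
L = (1−P_1) × P_2 = 0.9115 × 0.2264 = 0.20635

0.2064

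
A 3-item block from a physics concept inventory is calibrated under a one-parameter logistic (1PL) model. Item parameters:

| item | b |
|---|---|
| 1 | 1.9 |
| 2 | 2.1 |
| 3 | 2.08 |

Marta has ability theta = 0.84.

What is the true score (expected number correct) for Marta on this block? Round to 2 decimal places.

P(theta) = 1 / (1 + exp(−(theta − b)))
P_1 = 1/(1+e^{1.0600}) = 0.2573
P_2 = 1/(1+e^{1.2600}) = 0.2210
P_3 = 1/(1+e^{1.2400}) = 0.2244
E[score] = 0.2573 + 0.2210 + 0.2244 = 0.7027

0.70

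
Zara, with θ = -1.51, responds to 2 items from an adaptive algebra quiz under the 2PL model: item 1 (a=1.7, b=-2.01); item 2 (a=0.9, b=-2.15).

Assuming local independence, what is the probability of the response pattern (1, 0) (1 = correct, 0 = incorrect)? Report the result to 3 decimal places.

P(θ) = 1 / (1 + exp(−a(θ − b)))
P_1 = 1/(1+e^{-0.8500}) = 0.7006
P_2 = 1/(1+e^{-0.5760}) = 0.6401
L = P_1 × (1−P_2) = 0.7006 × 0.3599 = 0.25210

0.252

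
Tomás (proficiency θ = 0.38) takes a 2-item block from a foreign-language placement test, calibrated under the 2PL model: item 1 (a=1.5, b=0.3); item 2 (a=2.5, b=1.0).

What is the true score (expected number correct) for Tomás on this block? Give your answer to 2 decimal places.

0.71

P(θ) = 1 / (1 + exp(−a(θ − b)))
P_1 = 1/(1+e^{-0.1200}) = 0.5300
P_2 = 1/(1+e^{1.5500}) = 0.1751
E[score] = 0.5300 + 0.1751 = 0.7051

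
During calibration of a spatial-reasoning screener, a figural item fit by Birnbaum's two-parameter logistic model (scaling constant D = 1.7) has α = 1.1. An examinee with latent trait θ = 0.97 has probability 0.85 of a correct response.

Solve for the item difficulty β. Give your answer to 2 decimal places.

0.04

P(θ) = 1 / (1 + exp(−D·α(θ − β)))
logit(0.85) = ln(0.85/0.15) = 1.7346
β = θ − logit/(1.7·α) = 0.97 − 1.7346/1.8700 = 0.0424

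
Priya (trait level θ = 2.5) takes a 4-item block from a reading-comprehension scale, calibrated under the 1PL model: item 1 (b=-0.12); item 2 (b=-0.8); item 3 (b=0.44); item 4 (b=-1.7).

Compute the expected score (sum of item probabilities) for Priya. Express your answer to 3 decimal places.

3.769

P(θ) = 1 / (1 + exp(−(θ − b)))
P_1 = 1/(1+e^{-2.6200}) = 0.9321
P_2 = 1/(1+e^{-3.3000}) = 0.9644
P_3 = 1/(1+e^{-2.0600}) = 0.8870
P_4 = 1/(1+e^{-4.2000}) = 0.9852
E[score] = 0.9321 + 0.9644 + 0.8870 + 0.9852 = 3.7687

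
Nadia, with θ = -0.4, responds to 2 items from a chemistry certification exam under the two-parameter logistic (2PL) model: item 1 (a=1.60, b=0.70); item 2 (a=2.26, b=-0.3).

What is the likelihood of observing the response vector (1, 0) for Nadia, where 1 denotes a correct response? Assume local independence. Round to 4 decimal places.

0.0817

P(θ) = 1 / (1 + exp(−a(θ − b)))
P_1 = 1/(1+e^{1.7600}) = 0.1468
P_2 = 1/(1+e^{0.2260}) = 0.4437
L = P_1 × (1−P_2) = 0.1468 × 0.5563 = 0.08165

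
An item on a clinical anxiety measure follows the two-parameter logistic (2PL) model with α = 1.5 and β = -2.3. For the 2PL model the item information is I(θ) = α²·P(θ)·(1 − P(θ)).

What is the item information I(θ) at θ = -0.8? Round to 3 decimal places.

P = 1/(1+e^{-2.2500}) = 0.9047
P(1−P) = 0.9047 × 0.0953 = 0.0863
I = α² × P(1−P) = 1.5² × 0.0863 = 0.19408

0.194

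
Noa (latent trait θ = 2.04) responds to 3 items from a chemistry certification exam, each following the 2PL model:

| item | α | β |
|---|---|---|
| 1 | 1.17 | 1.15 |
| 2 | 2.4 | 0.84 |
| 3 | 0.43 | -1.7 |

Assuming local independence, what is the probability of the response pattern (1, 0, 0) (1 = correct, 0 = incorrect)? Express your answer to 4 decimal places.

P(θ) = 1 / (1 + exp(−α(θ − β)))
P_1 = 1/(1+e^{-1.0413}) = 0.7391
P_2 = 1/(1+e^{-2.8800}) = 0.9468
P_3 = 1/(1+e^{-1.6082}) = 0.8332
L = P_1 × (1−P_2) × (1−P_3) = 0.7391 × 0.0532 × 0.1668 = 0.00655

0.0066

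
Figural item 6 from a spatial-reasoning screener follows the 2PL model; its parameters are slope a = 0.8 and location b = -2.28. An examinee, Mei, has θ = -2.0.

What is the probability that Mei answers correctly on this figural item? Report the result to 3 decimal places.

0.556

P(θ) = 1 / (1 + exp(−a(θ − b)))
Exponent: 0.8 × (-2.0 − (-2.28)) = 0.2240
1/(1 + e^{-0.2240}) = 0.5558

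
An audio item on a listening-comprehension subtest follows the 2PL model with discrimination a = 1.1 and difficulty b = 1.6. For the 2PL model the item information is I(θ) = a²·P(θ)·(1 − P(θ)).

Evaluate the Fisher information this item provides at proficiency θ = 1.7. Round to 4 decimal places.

0.3016

P = 1/(1+e^{-0.1100}) = 0.5275
P(1−P) = 0.5275 × 0.4725 = 0.2492
I = a² × P(1−P) = 1.1² × 0.2492 = 0.30159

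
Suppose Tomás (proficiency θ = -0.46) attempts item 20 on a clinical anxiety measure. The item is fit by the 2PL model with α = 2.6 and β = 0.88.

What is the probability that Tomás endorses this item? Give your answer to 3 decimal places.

0.030

P(θ) = 1 / (1 + exp(−α(θ − β)))
Exponent: 2.6 × (-0.46 − 0.88) = -3.4840
1/(1 + e^{3.4840}) = 0.0298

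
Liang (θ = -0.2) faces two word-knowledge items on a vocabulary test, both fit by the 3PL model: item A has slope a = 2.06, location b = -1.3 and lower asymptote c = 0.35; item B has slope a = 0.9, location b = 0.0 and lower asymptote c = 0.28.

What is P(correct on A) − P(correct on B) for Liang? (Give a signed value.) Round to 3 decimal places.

P(θ) = c + (1 − c) · 1 / (1 + exp(−a(θ − b)))
P_A = 0.9389
P_B = 0.6077
P_A − P_B = 0.3312

0.331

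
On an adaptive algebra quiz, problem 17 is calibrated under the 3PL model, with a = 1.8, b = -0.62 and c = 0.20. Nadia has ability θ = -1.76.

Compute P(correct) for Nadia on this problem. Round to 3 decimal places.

P(θ) = c + (1 − c) · 1 / (1 + exp(−a(θ − b)))
Exponent: 1.8 × (-1.76 − (-0.62)) = -2.0520
1/(1 + e^{2.0520}) = 0.1139
P = 0.20 + 0.80 × 0.1139 = 0.2911

0.291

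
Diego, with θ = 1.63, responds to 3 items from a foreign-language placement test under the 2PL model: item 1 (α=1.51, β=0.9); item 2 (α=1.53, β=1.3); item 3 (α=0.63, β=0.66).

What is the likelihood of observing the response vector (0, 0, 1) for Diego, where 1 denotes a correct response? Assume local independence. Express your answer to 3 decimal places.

P(θ) = 1 / (1 + exp(−α(θ − β)))
P_1 = 1/(1+e^{-1.1023}) = 0.7507
P_2 = 1/(1+e^{-0.5049}) = 0.6236
P_3 = 1/(1+e^{-0.6111}) = 0.6482
L = (1−P_1) × (1−P_2) × P_3 = 0.2493 × 0.3764 × 0.6482 = 0.06082

0.061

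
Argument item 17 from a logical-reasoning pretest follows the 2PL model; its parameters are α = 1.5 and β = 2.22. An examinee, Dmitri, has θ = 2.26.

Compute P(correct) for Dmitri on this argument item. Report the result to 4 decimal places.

P(θ) = 1 / (1 + exp(−α(θ − β)))
Exponent: 1.5 × (2.26 − 2.22) = 0.0600
1/(1 + e^{-0.0600}) = 0.5150

0.5150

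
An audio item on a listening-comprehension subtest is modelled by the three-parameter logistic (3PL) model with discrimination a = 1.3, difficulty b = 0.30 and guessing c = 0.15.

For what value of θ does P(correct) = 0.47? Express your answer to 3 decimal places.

P(θ) = c + (1 − c) · 1 / (1 + exp(−a(θ − b)))
Remove guessing floor: (0.47 − 0.15)/(1 − 0.15) = 0.3765
logit = ln(0.3765/0.6235) = -0.5046
θ = b + logit/(a) = 0.30 + (-0.5046)/1.3000 = -0.0881

-0.088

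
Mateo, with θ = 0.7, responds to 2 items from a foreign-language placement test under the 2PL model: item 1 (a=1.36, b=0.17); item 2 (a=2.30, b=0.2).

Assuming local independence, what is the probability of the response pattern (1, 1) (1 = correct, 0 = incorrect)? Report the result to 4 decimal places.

P(θ) = 1 / (1 + exp(−a(θ − b)))
P_1 = 1/(1+e^{-0.7208}) = 0.6728
P_2 = 1/(1+e^{-1.1500}) = 0.7595
L = P_1 × P_2 = 0.6728 × 0.7595 = 0.51099

0.5110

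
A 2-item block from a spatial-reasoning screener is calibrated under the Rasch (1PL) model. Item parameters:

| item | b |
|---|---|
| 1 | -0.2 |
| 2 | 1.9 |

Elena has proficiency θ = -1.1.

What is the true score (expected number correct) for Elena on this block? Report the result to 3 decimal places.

0.336

P(θ) = 1 / (1 + exp(−(θ − b)))
P_1 = 1/(1+e^{0.9000}) = 0.2891
P_2 = 1/(1+e^{3.0000}) = 0.0474
E[score] = 0.2891 + 0.0474 = 0.3365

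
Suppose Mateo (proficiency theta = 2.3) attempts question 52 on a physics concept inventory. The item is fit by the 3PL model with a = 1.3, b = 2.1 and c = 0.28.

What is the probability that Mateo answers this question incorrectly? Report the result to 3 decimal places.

P(theta) = c + (1 − c) · 1 / (1 + exp(−a(theta − b)))
Exponent: 1.3 × (2.3 − 2.1) = 0.2600
1/(1 + e^{-0.2600}) = 0.5646
P = 0.28 + 0.72 × 0.5646 = 0.6865
P(incorrect) = 1 − 0.6865 = 0.3135

0.313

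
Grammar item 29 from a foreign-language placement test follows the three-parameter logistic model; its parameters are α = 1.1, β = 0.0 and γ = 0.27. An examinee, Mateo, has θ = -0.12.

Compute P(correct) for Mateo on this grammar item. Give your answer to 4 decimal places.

0.6109

P(θ) = γ + (1 − γ) · 1 / (1 + exp(−α(θ − β)))
Exponent: 1.1 × (-0.12 − 0.0) = -0.1320
1/(1 + e^{0.1320}) = 0.4670
P = 0.27 + 0.73 × 0.4670 = 0.6109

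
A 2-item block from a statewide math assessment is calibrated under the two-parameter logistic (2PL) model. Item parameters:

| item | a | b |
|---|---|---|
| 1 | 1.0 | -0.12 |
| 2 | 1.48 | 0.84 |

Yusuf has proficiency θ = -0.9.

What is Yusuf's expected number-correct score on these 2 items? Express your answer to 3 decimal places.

0.385

P(θ) = 1 / (1 + exp(−a(θ − b)))
P_1 = 1/(1+e^{0.7800}) = 0.3143
P_2 = 1/(1+e^{2.5752}) = 0.0708
E[score] = 0.3143 + 0.0708 = 0.3851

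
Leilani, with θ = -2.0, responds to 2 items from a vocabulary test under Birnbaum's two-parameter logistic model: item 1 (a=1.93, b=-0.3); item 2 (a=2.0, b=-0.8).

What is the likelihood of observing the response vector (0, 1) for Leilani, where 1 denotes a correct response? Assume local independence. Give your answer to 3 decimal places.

0.080

P(θ) = 1 / (1 + exp(−a(θ − b)))
P_1 = 1/(1+e^{3.2810}) = 0.0362
P_2 = 1/(1+e^{2.4000}) = 0.0832
L = (1−P_1) × P_2 = 0.9638 × 0.0832 = 0.08016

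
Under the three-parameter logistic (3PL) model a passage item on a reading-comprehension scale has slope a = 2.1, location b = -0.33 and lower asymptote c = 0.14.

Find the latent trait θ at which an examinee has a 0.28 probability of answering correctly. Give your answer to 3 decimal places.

P(θ) = c + (1 − c) · 1 / (1 + exp(−a(θ − b)))
Remove guessing floor: (0.28 − 0.14)/(1 − 0.14) = 0.1628
logit = ln(0.1628/0.8372) = -1.6376
θ = b + logit/(a) = -0.33 + (-1.6376)/2.1000 = -1.1098

-1.110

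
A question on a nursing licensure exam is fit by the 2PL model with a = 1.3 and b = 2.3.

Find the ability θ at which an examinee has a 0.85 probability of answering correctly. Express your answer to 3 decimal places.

3.634

P(θ) = 1 / (1 + exp(−a(θ − b)))
logit = ln(0.8500/0.1500) = 1.7346
θ = b + logit/(a) = 2.3 + 1.7346/1.3000 = 3.6343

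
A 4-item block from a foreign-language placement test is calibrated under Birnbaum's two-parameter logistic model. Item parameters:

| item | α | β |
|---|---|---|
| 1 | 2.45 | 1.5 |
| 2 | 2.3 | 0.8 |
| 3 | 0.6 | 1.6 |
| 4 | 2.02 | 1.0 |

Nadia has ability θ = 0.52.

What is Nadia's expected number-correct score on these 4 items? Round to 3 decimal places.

P(θ) = 1 / (1 + exp(−α(θ − β)))
P_1 = 1/(1+e^{2.4010}) = 0.0831
P_2 = 1/(1+e^{0.6440}) = 0.3443
P_3 = 1/(1+e^{0.6480}) = 0.3434
P_4 = 1/(1+e^{0.9696}) = 0.2750
E[score] = 0.0831 + 0.3443 + 0.3434 + 0.2750 = 1.0458

1.046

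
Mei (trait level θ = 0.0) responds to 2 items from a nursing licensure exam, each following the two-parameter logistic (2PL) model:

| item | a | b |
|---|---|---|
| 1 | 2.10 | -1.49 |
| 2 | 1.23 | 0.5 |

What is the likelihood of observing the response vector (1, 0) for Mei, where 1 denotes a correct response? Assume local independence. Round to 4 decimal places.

P(θ) = 1 / (1 + exp(−a(θ − b)))
P_1 = 1/(1+e^{-3.1290}) = 0.9581
P_2 = 1/(1+e^{0.6150}) = 0.3509
L = P_1 × (1−P_2) = 0.9581 × 0.6491 = 0.62187

0.6219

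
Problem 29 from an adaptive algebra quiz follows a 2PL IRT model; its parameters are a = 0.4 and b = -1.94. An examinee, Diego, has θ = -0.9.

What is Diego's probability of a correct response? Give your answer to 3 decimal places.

0.603

P(θ) = 1 / (1 + exp(−a(θ − b)))
Exponent: 0.4 × (-0.9 − (-1.94)) = 0.4160
1/(1 + e^{-0.4160}) = 0.6025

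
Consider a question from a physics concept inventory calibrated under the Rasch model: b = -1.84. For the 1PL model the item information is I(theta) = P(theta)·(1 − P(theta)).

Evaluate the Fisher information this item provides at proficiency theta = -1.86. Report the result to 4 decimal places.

0.2500

P = 1/(1+e^{0.0200}) = 0.4950
P(1−P) = 0.4950 × 0.5050 = 0.2500
I = P(1−P) = 0.24998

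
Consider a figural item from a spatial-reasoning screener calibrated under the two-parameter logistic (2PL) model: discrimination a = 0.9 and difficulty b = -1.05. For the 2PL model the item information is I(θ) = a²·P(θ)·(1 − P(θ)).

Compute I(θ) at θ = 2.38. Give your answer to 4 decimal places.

P = 1/(1+e^{-3.0870}) = 0.9564
P(1−P) = 0.9564 × 0.0436 = 0.0417
I = a² × P(1−P) = 0.9² × 0.0417 = 0.03381

0.0338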